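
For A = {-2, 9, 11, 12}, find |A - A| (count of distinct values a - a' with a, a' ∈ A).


A - A = {a - a' : a, a' ∈ A}; |A| = 4.
Bounds: 2|A|-1 ≤ |A - A| ≤ |A|² - |A| + 1, i.e. 7 ≤ |A - A| ≤ 13.
Note: 0 ∈ A - A always (from a - a). The set is symmetric: if d ∈ A - A then -d ∈ A - A.
Enumerate nonzero differences d = a - a' with a > a' (then include -d):
Positive differences: {1, 2, 3, 11, 13, 14}
Full difference set: {0} ∪ (positive diffs) ∪ (negative diffs).
|A - A| = 1 + 2·6 = 13 (matches direct enumeration: 13).

|A - A| = 13


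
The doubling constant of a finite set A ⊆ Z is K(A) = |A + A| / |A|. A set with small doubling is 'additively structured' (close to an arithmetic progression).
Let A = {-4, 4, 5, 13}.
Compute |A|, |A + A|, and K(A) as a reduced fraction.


|A| = 4.
Compute A + A by enumerating all 16 pairs.
A + A = {-8, 0, 1, 8, 9, 10, 17, 18, 26}, so |A + A| = 9.
K = |A + A| / |A| = 9/4 (already in lowest terms) ≈ 2.2500.
Reference: AP of size 4 gives K = 7/4 ≈ 1.7500; a fully generic set of size 4 gives K ≈ 2.5000.

|A| = 4, |A + A| = 9, K = 9/4.


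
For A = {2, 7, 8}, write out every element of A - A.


A - A = {a - a' : a, a' ∈ A}.
Compute a - a' for each ordered pair (a, a'):
a = 2: 2-2=0, 2-7=-5, 2-8=-6
a = 7: 7-2=5, 7-7=0, 7-8=-1
a = 8: 8-2=6, 8-7=1, 8-8=0
Collecting distinct values (and noting 0 appears from a-a):
A - A = {-6, -5, -1, 0, 1, 5, 6}
|A - A| = 7

A - A = {-6, -5, -1, 0, 1, 5, 6}


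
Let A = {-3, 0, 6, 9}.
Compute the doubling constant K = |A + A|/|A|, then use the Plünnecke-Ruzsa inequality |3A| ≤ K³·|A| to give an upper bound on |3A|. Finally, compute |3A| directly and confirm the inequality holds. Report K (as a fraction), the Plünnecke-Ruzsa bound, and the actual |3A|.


|A| = 4.
Step 1: Compute A + A by enumerating all 16 pairs.
A + A = {-6, -3, 0, 3, 6, 9, 12, 15, 18}, so |A + A| = 9.
Step 2: Doubling constant K = |A + A|/|A| = 9/4 = 9/4 ≈ 2.2500.
Step 3: Plünnecke-Ruzsa gives |3A| ≤ K³·|A| = (2.2500)³ · 4 ≈ 45.5625.
Step 4: Compute 3A = A + A + A directly by enumerating all triples (a,b,c) ∈ A³; |3A| = 13.
Step 5: Check 13 ≤ 45.5625? Yes ✓.

K = 9/4, Plünnecke-Ruzsa bound K³|A| ≈ 45.5625, |3A| = 13, inequality holds.


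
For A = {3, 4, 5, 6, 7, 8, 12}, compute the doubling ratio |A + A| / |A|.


|A| = 7.
Compute A + A by enumerating all 49 pairs.
A + A = {6, 7, 8, 9, 10, 11, 12, 13, 14, 15, 16, 17, 18, 19, 20, 24}, so |A + A| = 16.
K = |A + A| / |A| = 16/7 (already in lowest terms) ≈ 2.2857.
Reference: AP of size 7 gives K = 13/7 ≈ 1.8571; a fully generic set of size 7 gives K ≈ 4.0000.

|A| = 7, |A + A| = 16, K = 16/7.


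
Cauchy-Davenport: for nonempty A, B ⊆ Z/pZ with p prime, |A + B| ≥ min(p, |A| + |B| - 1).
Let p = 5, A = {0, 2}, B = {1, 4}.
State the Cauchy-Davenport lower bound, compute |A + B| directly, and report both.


Cauchy-Davenport: |A + B| ≥ min(p, |A| + |B| - 1) for A, B nonempty in Z/pZ.
|A| = 2, |B| = 2, p = 5.
CD lower bound = min(5, 2 + 2 - 1) = min(5, 3) = 3.
Compute A + B mod 5 directly:
a = 0: 0+1=1, 0+4=4
a = 2: 2+1=3, 2+4=1
A + B = {1, 3, 4}, so |A + B| = 3.
Verify: 3 ≥ 3? Yes ✓.

CD lower bound = 3, actual |A + B| = 3.


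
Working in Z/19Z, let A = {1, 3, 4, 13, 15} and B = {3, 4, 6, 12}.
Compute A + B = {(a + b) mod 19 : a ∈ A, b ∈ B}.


Work in Z/19Z: reduce every sum a + b modulo 19.
Enumerate all 20 pairs:
a = 1: 1+3=4, 1+4=5, 1+6=7, 1+12=13
a = 3: 3+3=6, 3+4=7, 3+6=9, 3+12=15
a = 4: 4+3=7, 4+4=8, 4+6=10, 4+12=16
a = 13: 13+3=16, 13+4=17, 13+6=0, 13+12=6
a = 15: 15+3=18, 15+4=0, 15+6=2, 15+12=8
Distinct residues collected: {0, 2, 4, 5, 6, 7, 8, 9, 10, 13, 15, 16, 17, 18}
|A + B| = 14 (out of 19 total residues).

A + B = {0, 2, 4, 5, 6, 7, 8, 9, 10, 13, 15, 16, 17, 18}


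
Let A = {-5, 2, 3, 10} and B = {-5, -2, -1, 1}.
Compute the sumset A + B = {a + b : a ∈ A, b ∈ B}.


A + B = {a + b : a ∈ A, b ∈ B}.
Enumerate all |A|·|B| = 4·4 = 16 pairs (a, b) and collect distinct sums.
a = -5: -5+-5=-10, -5+-2=-7, -5+-1=-6, -5+1=-4
a = 2: 2+-5=-3, 2+-2=0, 2+-1=1, 2+1=3
a = 3: 3+-5=-2, 3+-2=1, 3+-1=2, 3+1=4
a = 10: 10+-5=5, 10+-2=8, 10+-1=9, 10+1=11
Collecting distinct sums: A + B = {-10, -7, -6, -4, -3, -2, 0, 1, 2, 3, 4, 5, 8, 9, 11}
|A + B| = 15

A + B = {-10, -7, -6, -4, -3, -2, 0, 1, 2, 3, 4, 5, 8, 9, 11}


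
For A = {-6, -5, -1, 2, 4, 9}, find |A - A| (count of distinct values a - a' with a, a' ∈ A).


A - A = {a - a' : a, a' ∈ A}; |A| = 6.
Bounds: 2|A|-1 ≤ |A - A| ≤ |A|² - |A| + 1, i.e. 11 ≤ |A - A| ≤ 31.
Note: 0 ∈ A - A always (from a - a). The set is symmetric: if d ∈ A - A then -d ∈ A - A.
Enumerate nonzero differences d = a - a' with a > a' (then include -d):
Positive differences: {1, 2, 3, 4, 5, 7, 8, 9, 10, 14, 15}
Full difference set: {0} ∪ (positive diffs) ∪ (negative diffs).
|A - A| = 1 + 2·11 = 23 (matches direct enumeration: 23).

|A - A| = 23


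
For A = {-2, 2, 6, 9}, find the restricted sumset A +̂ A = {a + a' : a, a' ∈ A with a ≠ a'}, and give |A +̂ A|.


Restricted sumset: A +̂ A = {a + a' : a ∈ A, a' ∈ A, a ≠ a'}.
Equivalently, take A + A and drop any sum 2a that is achievable ONLY as a + a for a ∈ A (i.e. sums representable only with equal summands).
Enumerate pairs (a, a') with a < a' (symmetric, so each unordered pair gives one sum; this covers all a ≠ a'):
  -2 + 2 = 0
  -2 + 6 = 4
  -2 + 9 = 7
  2 + 6 = 8
  2 + 9 = 11
  6 + 9 = 15
Collected distinct sums: {0, 4, 7, 8, 11, 15}
|A +̂ A| = 6
(Reference bound: |A +̂ A| ≥ 2|A| - 3 for |A| ≥ 2, with |A| = 4 giving ≥ 5.)

|A +̂ A| = 6


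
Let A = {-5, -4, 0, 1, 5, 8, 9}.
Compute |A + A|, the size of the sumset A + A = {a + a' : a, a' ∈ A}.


A + A = {a + a' : a, a' ∈ A}; |A| = 7.
General bounds: 2|A| - 1 ≤ |A + A| ≤ |A|(|A|+1)/2, i.e. 13 ≤ |A + A| ≤ 28.
Lower bound 2|A|-1 is attained iff A is an arithmetic progression.
Enumerate sums a + a' for a ≤ a' (symmetric, so this suffices):
a = -5: -5+-5=-10, -5+-4=-9, -5+0=-5, -5+1=-4, -5+5=0, -5+8=3, -5+9=4
a = -4: -4+-4=-8, -4+0=-4, -4+1=-3, -4+5=1, -4+8=4, -4+9=5
a = 0: 0+0=0, 0+1=1, 0+5=5, 0+8=8, 0+9=9
a = 1: 1+1=2, 1+5=6, 1+8=9, 1+9=10
a = 5: 5+5=10, 5+8=13, 5+9=14
a = 8: 8+8=16, 8+9=17
a = 9: 9+9=18
Distinct sums: {-10, -9, -8, -5, -4, -3, 0, 1, 2, 3, 4, 5, 6, 8, 9, 10, 13, 14, 16, 17, 18}
|A + A| = 21

|A + A| = 21


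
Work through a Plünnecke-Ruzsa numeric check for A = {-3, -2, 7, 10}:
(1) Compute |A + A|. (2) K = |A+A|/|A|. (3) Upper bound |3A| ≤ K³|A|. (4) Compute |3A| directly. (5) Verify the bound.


|A| = 4.
Step 1: Compute A + A by enumerating all 16 pairs.
A + A = {-6, -5, -4, 4, 5, 7, 8, 14, 17, 20}, so |A + A| = 10.
Step 2: Doubling constant K = |A + A|/|A| = 10/4 = 10/4 ≈ 2.5000.
Step 3: Plünnecke-Ruzsa gives |3A| ≤ K³·|A| = (2.5000)³ · 4 ≈ 62.5000.
Step 4: Compute 3A = A + A + A directly by enumerating all triples (a,b,c) ∈ A³; |3A| = 20.
Step 5: Check 20 ≤ 62.5000? Yes ✓.

K = 10/4, Plünnecke-Ruzsa bound K³|A| ≈ 62.5000, |3A| = 20, inequality holds.


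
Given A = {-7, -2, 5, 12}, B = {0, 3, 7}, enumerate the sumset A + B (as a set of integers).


A + B = {a + b : a ∈ A, b ∈ B}.
Enumerate all |A|·|B| = 4·3 = 12 pairs (a, b) and collect distinct sums.
a = -7: -7+0=-7, -7+3=-4, -7+7=0
a = -2: -2+0=-2, -2+3=1, -2+7=5
a = 5: 5+0=5, 5+3=8, 5+7=12
a = 12: 12+0=12, 12+3=15, 12+7=19
Collecting distinct sums: A + B = {-7, -4, -2, 0, 1, 5, 8, 12, 15, 19}
|A + B| = 10

A + B = {-7, -4, -2, 0, 1, 5, 8, 12, 15, 19}


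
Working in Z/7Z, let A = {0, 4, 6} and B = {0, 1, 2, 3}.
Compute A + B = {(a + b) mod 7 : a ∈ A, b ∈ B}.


Work in Z/7Z: reduce every sum a + b modulo 7.
Enumerate all 12 pairs:
a = 0: 0+0=0, 0+1=1, 0+2=2, 0+3=3
a = 4: 4+0=4, 4+1=5, 4+2=6, 4+3=0
a = 6: 6+0=6, 6+1=0, 6+2=1, 6+3=2
Distinct residues collected: {0, 1, 2, 3, 4, 5, 6}
|A + B| = 7 (out of 7 total residues).

A + B = {0, 1, 2, 3, 4, 5, 6}


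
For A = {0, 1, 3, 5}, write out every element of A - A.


A - A = {a - a' : a, a' ∈ A}.
Compute a - a' for each ordered pair (a, a'):
a = 0: 0-0=0, 0-1=-1, 0-3=-3, 0-5=-5
a = 1: 1-0=1, 1-1=0, 1-3=-2, 1-5=-4
a = 3: 3-0=3, 3-1=2, 3-3=0, 3-5=-2
a = 5: 5-0=5, 5-1=4, 5-3=2, 5-5=0
Collecting distinct values (and noting 0 appears from a-a):
A - A = {-5, -4, -3, -2, -1, 0, 1, 2, 3, 4, 5}
|A - A| = 11

A - A = {-5, -4, -3, -2, -1, 0, 1, 2, 3, 4, 5}


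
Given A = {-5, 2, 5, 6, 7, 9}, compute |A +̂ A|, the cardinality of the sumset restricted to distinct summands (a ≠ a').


Restricted sumset: A +̂ A = {a + a' : a ∈ A, a' ∈ A, a ≠ a'}.
Equivalently, take A + A and drop any sum 2a that is achievable ONLY as a + a for a ∈ A (i.e. sums representable only with equal summands).
Enumerate pairs (a, a') with a < a' (symmetric, so each unordered pair gives one sum; this covers all a ≠ a'):
  -5 + 2 = -3
  -5 + 5 = 0
  -5 + 6 = 1
  -5 + 7 = 2
  -5 + 9 = 4
  2 + 5 = 7
  2 + 6 = 8
  2 + 7 = 9
  2 + 9 = 11
  5 + 6 = 11
  5 + 7 = 12
  5 + 9 = 14
  6 + 7 = 13
  6 + 9 = 15
  7 + 9 = 16
Collected distinct sums: {-3, 0, 1, 2, 4, 7, 8, 9, 11, 12, 13, 14, 15, 16}
|A +̂ A| = 14
(Reference bound: |A +̂ A| ≥ 2|A| - 3 for |A| ≥ 2, with |A| = 6 giving ≥ 9.)

|A +̂ A| = 14


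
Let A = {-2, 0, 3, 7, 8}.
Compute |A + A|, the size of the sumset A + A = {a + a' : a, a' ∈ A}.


A + A = {a + a' : a, a' ∈ A}; |A| = 5.
General bounds: 2|A| - 1 ≤ |A + A| ≤ |A|(|A|+1)/2, i.e. 9 ≤ |A + A| ≤ 15.
Lower bound 2|A|-1 is attained iff A is an arithmetic progression.
Enumerate sums a + a' for a ≤ a' (symmetric, so this suffices):
a = -2: -2+-2=-4, -2+0=-2, -2+3=1, -2+7=5, -2+8=6
a = 0: 0+0=0, 0+3=3, 0+7=7, 0+8=8
a = 3: 3+3=6, 3+7=10, 3+8=11
a = 7: 7+7=14, 7+8=15
a = 8: 8+8=16
Distinct sums: {-4, -2, 0, 1, 3, 5, 6, 7, 8, 10, 11, 14, 15, 16}
|A + A| = 14

|A + A| = 14


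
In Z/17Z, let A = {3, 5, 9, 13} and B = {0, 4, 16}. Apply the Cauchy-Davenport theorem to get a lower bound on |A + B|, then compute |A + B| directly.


Cauchy-Davenport: |A + B| ≥ min(p, |A| + |B| - 1) for A, B nonempty in Z/pZ.
|A| = 4, |B| = 3, p = 17.
CD lower bound = min(17, 4 + 3 - 1) = min(17, 6) = 6.
Compute A + B mod 17 directly:
a = 3: 3+0=3, 3+4=7, 3+16=2
a = 5: 5+0=5, 5+4=9, 5+16=4
a = 9: 9+0=9, 9+4=13, 9+16=8
a = 13: 13+0=13, 13+4=0, 13+16=12
A + B = {0, 2, 3, 4, 5, 7, 8, 9, 12, 13}, so |A + B| = 10.
Verify: 10 ≥ 6? Yes ✓.

CD lower bound = 6, actual |A + B| = 10.


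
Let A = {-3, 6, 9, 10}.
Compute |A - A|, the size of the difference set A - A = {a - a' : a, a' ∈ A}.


A - A = {a - a' : a, a' ∈ A}; |A| = 4.
Bounds: 2|A|-1 ≤ |A - A| ≤ |A|² - |A| + 1, i.e. 7 ≤ |A - A| ≤ 13.
Note: 0 ∈ A - A always (from a - a). The set is symmetric: if d ∈ A - A then -d ∈ A - A.
Enumerate nonzero differences d = a - a' with a > a' (then include -d):
Positive differences: {1, 3, 4, 9, 12, 13}
Full difference set: {0} ∪ (positive diffs) ∪ (negative diffs).
|A - A| = 1 + 2·6 = 13 (matches direct enumeration: 13).

|A - A| = 13


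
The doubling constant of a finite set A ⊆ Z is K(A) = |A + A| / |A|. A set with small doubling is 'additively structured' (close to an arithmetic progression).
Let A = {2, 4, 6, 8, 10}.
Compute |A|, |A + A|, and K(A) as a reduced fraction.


|A| = 5.
Compute A + A by enumerating all 25 pairs.
A + A = {4, 6, 8, 10, 12, 14, 16, 18, 20}, so |A + A| = 9.
K = |A + A| / |A| = 9/5 (already in lowest terms) ≈ 1.8000.
Reference: AP of size 5 gives K = 9/5 ≈ 1.8000; a fully generic set of size 5 gives K ≈ 3.0000.

|A| = 5, |A + A| = 9, K = 9/5.


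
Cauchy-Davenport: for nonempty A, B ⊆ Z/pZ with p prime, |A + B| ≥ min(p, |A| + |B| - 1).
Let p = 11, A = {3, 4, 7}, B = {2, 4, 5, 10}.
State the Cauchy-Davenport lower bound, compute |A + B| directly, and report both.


Cauchy-Davenport: |A + B| ≥ min(p, |A| + |B| - 1) for A, B nonempty in Z/pZ.
|A| = 3, |B| = 4, p = 11.
CD lower bound = min(11, 3 + 4 - 1) = min(11, 6) = 6.
Compute A + B mod 11 directly:
a = 3: 3+2=5, 3+4=7, 3+5=8, 3+10=2
a = 4: 4+2=6, 4+4=8, 4+5=9, 4+10=3
a = 7: 7+2=9, 7+4=0, 7+5=1, 7+10=6
A + B = {0, 1, 2, 3, 5, 6, 7, 8, 9}, so |A + B| = 9.
Verify: 9 ≥ 6? Yes ✓.

CD lower bound = 6, actual |A + B| = 9.


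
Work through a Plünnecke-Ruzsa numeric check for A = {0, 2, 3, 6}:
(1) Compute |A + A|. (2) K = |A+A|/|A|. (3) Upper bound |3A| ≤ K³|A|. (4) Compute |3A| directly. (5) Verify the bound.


|A| = 4.
Step 1: Compute A + A by enumerating all 16 pairs.
A + A = {0, 2, 3, 4, 5, 6, 8, 9, 12}, so |A + A| = 9.
Step 2: Doubling constant K = |A + A|/|A| = 9/4 = 9/4 ≈ 2.2500.
Step 3: Plünnecke-Ruzsa gives |3A| ≤ K³·|A| = (2.2500)³ · 4 ≈ 45.5625.
Step 4: Compute 3A = A + A + A directly by enumerating all triples (a,b,c) ∈ A³; |3A| = 15.
Step 5: Check 15 ≤ 45.5625? Yes ✓.

K = 9/4, Plünnecke-Ruzsa bound K³|A| ≈ 45.5625, |3A| = 15, inequality holds.


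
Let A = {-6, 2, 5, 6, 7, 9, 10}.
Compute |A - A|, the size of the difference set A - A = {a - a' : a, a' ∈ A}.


A - A = {a - a' : a, a' ∈ A}; |A| = 7.
Bounds: 2|A|-1 ≤ |A - A| ≤ |A|² - |A| + 1, i.e. 13 ≤ |A - A| ≤ 43.
Note: 0 ∈ A - A always (from a - a). The set is symmetric: if d ∈ A - A then -d ∈ A - A.
Enumerate nonzero differences d = a - a' with a > a' (then include -d):
Positive differences: {1, 2, 3, 4, 5, 7, 8, 11, 12, 13, 15, 16}
Full difference set: {0} ∪ (positive diffs) ∪ (negative diffs).
|A - A| = 1 + 2·12 = 25 (matches direct enumeration: 25).

|A - A| = 25


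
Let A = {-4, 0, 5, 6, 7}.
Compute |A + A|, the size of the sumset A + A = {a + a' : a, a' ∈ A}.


A + A = {a + a' : a, a' ∈ A}; |A| = 5.
General bounds: 2|A| - 1 ≤ |A + A| ≤ |A|(|A|+1)/2, i.e. 9 ≤ |A + A| ≤ 15.
Lower bound 2|A|-1 is attained iff A is an arithmetic progression.
Enumerate sums a + a' for a ≤ a' (symmetric, so this suffices):
a = -4: -4+-4=-8, -4+0=-4, -4+5=1, -4+6=2, -4+7=3
a = 0: 0+0=0, 0+5=5, 0+6=6, 0+7=7
a = 5: 5+5=10, 5+6=11, 5+7=12
a = 6: 6+6=12, 6+7=13
a = 7: 7+7=14
Distinct sums: {-8, -4, 0, 1, 2, 3, 5, 6, 7, 10, 11, 12, 13, 14}
|A + A| = 14

|A + A| = 14


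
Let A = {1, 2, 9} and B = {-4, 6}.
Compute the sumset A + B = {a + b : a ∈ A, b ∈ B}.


A + B = {a + b : a ∈ A, b ∈ B}.
Enumerate all |A|·|B| = 3·2 = 6 pairs (a, b) and collect distinct sums.
a = 1: 1+-4=-3, 1+6=7
a = 2: 2+-4=-2, 2+6=8
a = 9: 9+-4=5, 9+6=15
Collecting distinct sums: A + B = {-3, -2, 5, 7, 8, 15}
|A + B| = 6

A + B = {-3, -2, 5, 7, 8, 15}


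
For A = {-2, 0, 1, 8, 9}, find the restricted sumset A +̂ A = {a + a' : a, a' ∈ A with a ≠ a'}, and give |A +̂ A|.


Restricted sumset: A +̂ A = {a + a' : a ∈ A, a' ∈ A, a ≠ a'}.
Equivalently, take A + A and drop any sum 2a that is achievable ONLY as a + a for a ∈ A (i.e. sums representable only with equal summands).
Enumerate pairs (a, a') with a < a' (symmetric, so each unordered pair gives one sum; this covers all a ≠ a'):
  -2 + 0 = -2
  -2 + 1 = -1
  -2 + 8 = 6
  -2 + 9 = 7
  0 + 1 = 1
  0 + 8 = 8
  0 + 9 = 9
  1 + 8 = 9
  1 + 9 = 10
  8 + 9 = 17
Collected distinct sums: {-2, -1, 1, 6, 7, 8, 9, 10, 17}
|A +̂ A| = 9
(Reference bound: |A +̂ A| ≥ 2|A| - 3 for |A| ≥ 2, with |A| = 5 giving ≥ 7.)

|A +̂ A| = 9


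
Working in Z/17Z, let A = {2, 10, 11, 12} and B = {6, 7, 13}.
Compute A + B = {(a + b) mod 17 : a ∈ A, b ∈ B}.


Work in Z/17Z: reduce every sum a + b modulo 17.
Enumerate all 12 pairs:
a = 2: 2+6=8, 2+7=9, 2+13=15
a = 10: 10+6=16, 10+7=0, 10+13=6
a = 11: 11+6=0, 11+7=1, 11+13=7
a = 12: 12+6=1, 12+7=2, 12+13=8
Distinct residues collected: {0, 1, 2, 6, 7, 8, 9, 15, 16}
|A + B| = 9 (out of 17 total residues).

A + B = {0, 1, 2, 6, 7, 8, 9, 15, 16}


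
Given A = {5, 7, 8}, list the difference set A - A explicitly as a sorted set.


A - A = {a - a' : a, a' ∈ A}.
Compute a - a' for each ordered pair (a, a'):
a = 5: 5-5=0, 5-7=-2, 5-8=-3
a = 7: 7-5=2, 7-7=0, 7-8=-1
a = 8: 8-5=3, 8-7=1, 8-8=0
Collecting distinct values (and noting 0 appears from a-a):
A - A = {-3, -2, -1, 0, 1, 2, 3}
|A - A| = 7

A - A = {-3, -2, -1, 0, 1, 2, 3}


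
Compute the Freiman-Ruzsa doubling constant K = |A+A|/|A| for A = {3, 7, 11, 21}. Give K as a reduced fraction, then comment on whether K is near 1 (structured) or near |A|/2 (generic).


|A| = 4.
Compute A + A by enumerating all 16 pairs.
A + A = {6, 10, 14, 18, 22, 24, 28, 32, 42}, so |A + A| = 9.
K = |A + A| / |A| = 9/4 (already in lowest terms) ≈ 2.2500.
Reference: AP of size 4 gives K = 7/4 ≈ 1.7500; a fully generic set of size 4 gives K ≈ 2.5000.

|A| = 4, |A + A| = 9, K = 9/4.


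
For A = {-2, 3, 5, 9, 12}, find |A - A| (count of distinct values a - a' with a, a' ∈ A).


A - A = {a - a' : a, a' ∈ A}; |A| = 5.
Bounds: 2|A|-1 ≤ |A - A| ≤ |A|² - |A| + 1, i.e. 9 ≤ |A - A| ≤ 21.
Note: 0 ∈ A - A always (from a - a). The set is symmetric: if d ∈ A - A then -d ∈ A - A.
Enumerate nonzero differences d = a - a' with a > a' (then include -d):
Positive differences: {2, 3, 4, 5, 6, 7, 9, 11, 14}
Full difference set: {0} ∪ (positive diffs) ∪ (negative diffs).
|A - A| = 1 + 2·9 = 19 (matches direct enumeration: 19).

|A - A| = 19


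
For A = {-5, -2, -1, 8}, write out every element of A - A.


A - A = {a - a' : a, a' ∈ A}.
Compute a - a' for each ordered pair (a, a'):
a = -5: -5--5=0, -5--2=-3, -5--1=-4, -5-8=-13
a = -2: -2--5=3, -2--2=0, -2--1=-1, -2-8=-10
a = -1: -1--5=4, -1--2=1, -1--1=0, -1-8=-9
a = 8: 8--5=13, 8--2=10, 8--1=9, 8-8=0
Collecting distinct values (and noting 0 appears from a-a):
A - A = {-13, -10, -9, -4, -3, -1, 0, 1, 3, 4, 9, 10, 13}
|A - A| = 13

A - A = {-13, -10, -9, -4, -3, -1, 0, 1, 3, 4, 9, 10, 13}


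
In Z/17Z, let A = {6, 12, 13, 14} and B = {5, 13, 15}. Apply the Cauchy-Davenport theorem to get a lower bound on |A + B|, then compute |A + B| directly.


Cauchy-Davenport: |A + B| ≥ min(p, |A| + |B| - 1) for A, B nonempty in Z/pZ.
|A| = 4, |B| = 3, p = 17.
CD lower bound = min(17, 4 + 3 - 1) = min(17, 6) = 6.
Compute A + B mod 17 directly:
a = 6: 6+5=11, 6+13=2, 6+15=4
a = 12: 12+5=0, 12+13=8, 12+15=10
a = 13: 13+5=1, 13+13=9, 13+15=11
a = 14: 14+5=2, 14+13=10, 14+15=12
A + B = {0, 1, 2, 4, 8, 9, 10, 11, 12}, so |A + B| = 9.
Verify: 9 ≥ 6? Yes ✓.

CD lower bound = 6, actual |A + B| = 9.


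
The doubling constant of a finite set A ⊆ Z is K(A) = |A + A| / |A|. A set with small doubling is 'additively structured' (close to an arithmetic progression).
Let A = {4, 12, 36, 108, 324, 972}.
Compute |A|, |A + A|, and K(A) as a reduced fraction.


|A| = 6.
Compute A + A by enumerating all 36 pairs.
A + A = {8, 16, 24, 40, 48, 72, 112, 120, 144, 216, 328, 336, 360, 432, 648, 976, 984, 1008, 1080, 1296, 1944}, so |A + A| = 21.
K = |A + A| / |A| = 21/6 = 7/2 ≈ 3.5000.
Reference: AP of size 6 gives K = 11/6 ≈ 1.8333; a fully generic set of size 6 gives K ≈ 3.5000.

|A| = 6, |A + A| = 21, K = 21/6 = 7/2.


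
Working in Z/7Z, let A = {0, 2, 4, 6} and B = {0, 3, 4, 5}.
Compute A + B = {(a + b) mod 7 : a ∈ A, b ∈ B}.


Work in Z/7Z: reduce every sum a + b modulo 7.
Enumerate all 16 pairs:
a = 0: 0+0=0, 0+3=3, 0+4=4, 0+5=5
a = 2: 2+0=2, 2+3=5, 2+4=6, 2+5=0
a = 4: 4+0=4, 4+3=0, 4+4=1, 4+5=2
a = 6: 6+0=6, 6+3=2, 6+4=3, 6+5=4
Distinct residues collected: {0, 1, 2, 3, 4, 5, 6}
|A + B| = 7 (out of 7 total residues).

A + B = {0, 1, 2, 3, 4, 5, 6}


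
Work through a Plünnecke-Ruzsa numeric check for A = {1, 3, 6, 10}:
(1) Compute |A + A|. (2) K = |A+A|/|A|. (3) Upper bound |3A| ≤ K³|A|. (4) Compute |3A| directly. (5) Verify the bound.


|A| = 4.
Step 1: Compute A + A by enumerating all 16 pairs.
A + A = {2, 4, 6, 7, 9, 11, 12, 13, 16, 20}, so |A + A| = 10.
Step 2: Doubling constant K = |A + A|/|A| = 10/4 = 10/4 ≈ 2.5000.
Step 3: Plünnecke-Ruzsa gives |3A| ≤ K³·|A| = (2.5000)³ · 4 ≈ 62.5000.
Step 4: Compute 3A = A + A + A directly by enumerating all triples (a,b,c) ∈ A³; |3A| = 19.
Step 5: Check 19 ≤ 62.5000? Yes ✓.

K = 10/4, Plünnecke-Ruzsa bound K³|A| ≈ 62.5000, |3A| = 19, inequality holds.


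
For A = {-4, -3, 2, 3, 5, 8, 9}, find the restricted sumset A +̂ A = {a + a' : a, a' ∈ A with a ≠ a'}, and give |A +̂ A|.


Restricted sumset: A +̂ A = {a + a' : a ∈ A, a' ∈ A, a ≠ a'}.
Equivalently, take A + A and drop any sum 2a that is achievable ONLY as a + a for a ∈ A (i.e. sums representable only with equal summands).
Enumerate pairs (a, a') with a < a' (symmetric, so each unordered pair gives one sum; this covers all a ≠ a'):
  -4 + -3 = -7
  -4 + 2 = -2
  -4 + 3 = -1
  -4 + 5 = 1
  -4 + 8 = 4
  -4 + 9 = 5
  -3 + 2 = -1
  -3 + 3 = 0
  -3 + 5 = 2
  -3 + 8 = 5
  -3 + 9 = 6
  2 + 3 = 5
  2 + 5 = 7
  2 + 8 = 10
  2 + 9 = 11
  3 + 5 = 8
  3 + 8 = 11
  3 + 9 = 12
  5 + 8 = 13
  5 + 9 = 14
  8 + 9 = 17
Collected distinct sums: {-7, -2, -1, 0, 1, 2, 4, 5, 6, 7, 8, 10, 11, 12, 13, 14, 17}
|A +̂ A| = 17
(Reference bound: |A +̂ A| ≥ 2|A| - 3 for |A| ≥ 2, with |A| = 7 giving ≥ 11.)

|A +̂ A| = 17


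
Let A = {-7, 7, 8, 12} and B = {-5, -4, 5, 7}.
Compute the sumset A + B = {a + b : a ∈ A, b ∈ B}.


A + B = {a + b : a ∈ A, b ∈ B}.
Enumerate all |A|·|B| = 4·4 = 16 pairs (a, b) and collect distinct sums.
a = -7: -7+-5=-12, -7+-4=-11, -7+5=-2, -7+7=0
a = 7: 7+-5=2, 7+-4=3, 7+5=12, 7+7=14
a = 8: 8+-5=3, 8+-4=4, 8+5=13, 8+7=15
a = 12: 12+-5=7, 12+-4=8, 12+5=17, 12+7=19
Collecting distinct sums: A + B = {-12, -11, -2, 0, 2, 3, 4, 7, 8, 12, 13, 14, 15, 17, 19}
|A + B| = 15

A + B = {-12, -11, -2, 0, 2, 3, 4, 7, 8, 12, 13, 14, 15, 17, 19}


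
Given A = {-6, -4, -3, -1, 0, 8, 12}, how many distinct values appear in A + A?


A + A = {a + a' : a, a' ∈ A}; |A| = 7.
General bounds: 2|A| - 1 ≤ |A + A| ≤ |A|(|A|+1)/2, i.e. 13 ≤ |A + A| ≤ 28.
Lower bound 2|A|-1 is attained iff A is an arithmetic progression.
Enumerate sums a + a' for a ≤ a' (symmetric, so this suffices):
a = -6: -6+-6=-12, -6+-4=-10, -6+-3=-9, -6+-1=-7, -6+0=-6, -6+8=2, -6+12=6
a = -4: -4+-4=-8, -4+-3=-7, -4+-1=-5, -4+0=-4, -4+8=4, -4+12=8
a = -3: -3+-3=-6, -3+-1=-4, -3+0=-3, -3+8=5, -3+12=9
a = -1: -1+-1=-2, -1+0=-1, -1+8=7, -1+12=11
a = 0: 0+0=0, 0+8=8, 0+12=12
a = 8: 8+8=16, 8+12=20
a = 12: 12+12=24
Distinct sums: {-12, -10, -9, -8, -7, -6, -5, -4, -3, -2, -1, 0, 2, 4, 5, 6, 7, 8, 9, 11, 12, 16, 20, 24}
|A + A| = 24

|A + A| = 24


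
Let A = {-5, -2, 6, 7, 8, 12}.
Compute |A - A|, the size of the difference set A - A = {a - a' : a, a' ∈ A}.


A - A = {a - a' : a, a' ∈ A}; |A| = 6.
Bounds: 2|A|-1 ≤ |A - A| ≤ |A|² - |A| + 1, i.e. 11 ≤ |A - A| ≤ 31.
Note: 0 ∈ A - A always (from a - a). The set is symmetric: if d ∈ A - A then -d ∈ A - A.
Enumerate nonzero differences d = a - a' with a > a' (then include -d):
Positive differences: {1, 2, 3, 4, 5, 6, 8, 9, 10, 11, 12, 13, 14, 17}
Full difference set: {0} ∪ (positive diffs) ∪ (negative diffs).
|A - A| = 1 + 2·14 = 29 (matches direct enumeration: 29).

|A - A| = 29


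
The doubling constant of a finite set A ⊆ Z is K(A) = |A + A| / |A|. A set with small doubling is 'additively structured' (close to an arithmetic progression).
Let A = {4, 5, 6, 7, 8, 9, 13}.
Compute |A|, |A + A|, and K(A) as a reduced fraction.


|A| = 7.
Compute A + A by enumerating all 49 pairs.
A + A = {8, 9, 10, 11, 12, 13, 14, 15, 16, 17, 18, 19, 20, 21, 22, 26}, so |A + A| = 16.
K = |A + A| / |A| = 16/7 (already in lowest terms) ≈ 2.2857.
Reference: AP of size 7 gives K = 13/7 ≈ 1.8571; a fully generic set of size 7 gives K ≈ 4.0000.

|A| = 7, |A + A| = 16, K = 16/7.


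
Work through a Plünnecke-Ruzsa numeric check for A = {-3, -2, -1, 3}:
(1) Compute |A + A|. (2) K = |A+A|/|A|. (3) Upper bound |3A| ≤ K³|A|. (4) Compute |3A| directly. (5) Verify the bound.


|A| = 4.
Step 1: Compute A + A by enumerating all 16 pairs.
A + A = {-6, -5, -4, -3, -2, 0, 1, 2, 6}, so |A + A| = 9.
Step 2: Doubling constant K = |A + A|/|A| = 9/4 = 9/4 ≈ 2.2500.
Step 3: Plünnecke-Ruzsa gives |3A| ≤ K³·|A| = (2.2500)³ · 4 ≈ 45.5625.
Step 4: Compute 3A = A + A + A directly by enumerating all triples (a,b,c) ∈ A³; |3A| = 15.
Step 5: Check 15 ≤ 45.5625? Yes ✓.

K = 9/4, Plünnecke-Ruzsa bound K³|A| ≈ 45.5625, |3A| = 15, inequality holds.


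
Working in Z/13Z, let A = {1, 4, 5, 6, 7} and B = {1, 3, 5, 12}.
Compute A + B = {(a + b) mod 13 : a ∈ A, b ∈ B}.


Work in Z/13Z: reduce every sum a + b modulo 13.
Enumerate all 20 pairs:
a = 1: 1+1=2, 1+3=4, 1+5=6, 1+12=0
a = 4: 4+1=5, 4+3=7, 4+5=9, 4+12=3
a = 5: 5+1=6, 5+3=8, 5+5=10, 5+12=4
a = 6: 6+1=7, 6+3=9, 6+5=11, 6+12=5
a = 7: 7+1=8, 7+3=10, 7+5=12, 7+12=6
Distinct residues collected: {0, 2, 3, 4, 5, 6, 7, 8, 9, 10, 11, 12}
|A + B| = 12 (out of 13 total residues).

A + B = {0, 2, 3, 4, 5, 6, 7, 8, 9, 10, 11, 12}


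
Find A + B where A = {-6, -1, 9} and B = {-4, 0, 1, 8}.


A + B = {a + b : a ∈ A, b ∈ B}.
Enumerate all |A|·|B| = 3·4 = 12 pairs (a, b) and collect distinct sums.
a = -6: -6+-4=-10, -6+0=-6, -6+1=-5, -6+8=2
a = -1: -1+-4=-5, -1+0=-1, -1+1=0, -1+8=7
a = 9: 9+-4=5, 9+0=9, 9+1=10, 9+8=17
Collecting distinct sums: A + B = {-10, -6, -5, -1, 0, 2, 5, 7, 9, 10, 17}
|A + B| = 11

A + B = {-10, -6, -5, -1, 0, 2, 5, 7, 9, 10, 17}


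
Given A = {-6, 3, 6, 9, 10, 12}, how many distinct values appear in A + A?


A + A = {a + a' : a, a' ∈ A}; |A| = 6.
General bounds: 2|A| - 1 ≤ |A + A| ≤ |A|(|A|+1)/2, i.e. 11 ≤ |A + A| ≤ 21.
Lower bound 2|A|-1 is attained iff A is an arithmetic progression.
Enumerate sums a + a' for a ≤ a' (symmetric, so this suffices):
a = -6: -6+-6=-12, -6+3=-3, -6+6=0, -6+9=3, -6+10=4, -6+12=6
a = 3: 3+3=6, 3+6=9, 3+9=12, 3+10=13, 3+12=15
a = 6: 6+6=12, 6+9=15, 6+10=16, 6+12=18
a = 9: 9+9=18, 9+10=19, 9+12=21
a = 10: 10+10=20, 10+12=22
a = 12: 12+12=24
Distinct sums: {-12, -3, 0, 3, 4, 6, 9, 12, 13, 15, 16, 18, 19, 20, 21, 22, 24}
|A + A| = 17

|A + A| = 17


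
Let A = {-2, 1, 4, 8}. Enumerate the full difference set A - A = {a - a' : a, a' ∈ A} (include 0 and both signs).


A - A = {a - a' : a, a' ∈ A}.
Compute a - a' for each ordered pair (a, a'):
a = -2: -2--2=0, -2-1=-3, -2-4=-6, -2-8=-10
a = 1: 1--2=3, 1-1=0, 1-4=-3, 1-8=-7
a = 4: 4--2=6, 4-1=3, 4-4=0, 4-8=-4
a = 8: 8--2=10, 8-1=7, 8-4=4, 8-8=0
Collecting distinct values (and noting 0 appears from a-a):
A - A = {-10, -7, -6, -4, -3, 0, 3, 4, 6, 7, 10}
|A - A| = 11

A - A = {-10, -7, -6, -4, -3, 0, 3, 4, 6, 7, 10}


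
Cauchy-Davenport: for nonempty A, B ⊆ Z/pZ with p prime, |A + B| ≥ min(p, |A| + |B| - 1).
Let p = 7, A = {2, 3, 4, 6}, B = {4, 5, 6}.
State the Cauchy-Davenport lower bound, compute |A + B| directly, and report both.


Cauchy-Davenport: |A + B| ≥ min(p, |A| + |B| - 1) for A, B nonempty in Z/pZ.
|A| = 4, |B| = 3, p = 7.
CD lower bound = min(7, 4 + 3 - 1) = min(7, 6) = 6.
Compute A + B mod 7 directly:
a = 2: 2+4=6, 2+5=0, 2+6=1
a = 3: 3+4=0, 3+5=1, 3+6=2
a = 4: 4+4=1, 4+5=2, 4+6=3
a = 6: 6+4=3, 6+5=4, 6+6=5
A + B = {0, 1, 2, 3, 4, 5, 6}, so |A + B| = 7.
Verify: 7 ≥ 6? Yes ✓.

CD lower bound = 6, actual |A + B| = 7.


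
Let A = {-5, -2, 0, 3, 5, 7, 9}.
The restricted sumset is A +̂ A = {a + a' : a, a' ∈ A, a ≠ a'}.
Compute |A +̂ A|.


Restricted sumset: A +̂ A = {a + a' : a ∈ A, a' ∈ A, a ≠ a'}.
Equivalently, take A + A and drop any sum 2a that is achievable ONLY as a + a for a ∈ A (i.e. sums representable only with equal summands).
Enumerate pairs (a, a') with a < a' (symmetric, so each unordered pair gives one sum; this covers all a ≠ a'):
  -5 + -2 = -7
  -5 + 0 = -5
  -5 + 3 = -2
  -5 + 5 = 0
  -5 + 7 = 2
  -5 + 9 = 4
  -2 + 0 = -2
  -2 + 3 = 1
  -2 + 5 = 3
  -2 + 7 = 5
  -2 + 9 = 7
  0 + 3 = 3
  0 + 5 = 5
  0 + 7 = 7
  0 + 9 = 9
  3 + 5 = 8
  3 + 7 = 10
  3 + 9 = 12
  5 + 7 = 12
  5 + 9 = 14
  7 + 9 = 16
Collected distinct sums: {-7, -5, -2, 0, 1, 2, 3, 4, 5, 7, 8, 9, 10, 12, 14, 16}
|A +̂ A| = 16
(Reference bound: |A +̂ A| ≥ 2|A| - 3 for |A| ≥ 2, with |A| = 7 giving ≥ 11.)

|A +̂ A| = 16


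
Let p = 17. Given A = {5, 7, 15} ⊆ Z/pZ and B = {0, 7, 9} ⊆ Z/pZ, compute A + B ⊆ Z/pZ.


Work in Z/17Z: reduce every sum a + b modulo 17.
Enumerate all 9 pairs:
a = 5: 5+0=5, 5+7=12, 5+9=14
a = 7: 7+0=7, 7+7=14, 7+9=16
a = 15: 15+0=15, 15+7=5, 15+9=7
Distinct residues collected: {5, 7, 12, 14, 15, 16}
|A + B| = 6 (out of 17 total residues).

A + B = {5, 7, 12, 14, 15, 16}


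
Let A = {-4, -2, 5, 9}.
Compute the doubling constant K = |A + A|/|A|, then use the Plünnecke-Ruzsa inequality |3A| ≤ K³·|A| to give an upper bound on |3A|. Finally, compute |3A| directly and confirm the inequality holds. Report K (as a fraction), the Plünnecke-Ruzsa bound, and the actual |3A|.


|A| = 4.
Step 1: Compute A + A by enumerating all 16 pairs.
A + A = {-8, -6, -4, 1, 3, 5, 7, 10, 14, 18}, so |A + A| = 10.
Step 2: Doubling constant K = |A + A|/|A| = 10/4 = 10/4 ≈ 2.5000.
Step 3: Plünnecke-Ruzsa gives |3A| ≤ K³·|A| = (2.5000)³ · 4 ≈ 62.5000.
Step 4: Compute 3A = A + A + A directly by enumerating all triples (a,b,c) ∈ A³; |3A| = 19.
Step 5: Check 19 ≤ 62.5000? Yes ✓.

K = 10/4, Plünnecke-Ruzsa bound K³|A| ≈ 62.5000, |3A| = 19, inequality holds.


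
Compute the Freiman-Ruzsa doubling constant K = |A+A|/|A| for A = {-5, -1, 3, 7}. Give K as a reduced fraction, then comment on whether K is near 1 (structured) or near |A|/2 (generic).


|A| = 4.
Compute A + A by enumerating all 16 pairs.
A + A = {-10, -6, -2, 2, 6, 10, 14}, so |A + A| = 7.
K = |A + A| / |A| = 7/4 (already in lowest terms) ≈ 1.7500.
Reference: AP of size 4 gives K = 7/4 ≈ 1.7500; a fully generic set of size 4 gives K ≈ 2.5000.

|A| = 4, |A + A| = 7, K = 7/4.


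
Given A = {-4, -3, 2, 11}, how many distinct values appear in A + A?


A + A = {a + a' : a, a' ∈ A}; |A| = 4.
General bounds: 2|A| - 1 ≤ |A + A| ≤ |A|(|A|+1)/2, i.e. 7 ≤ |A + A| ≤ 10.
Lower bound 2|A|-1 is attained iff A is an arithmetic progression.
Enumerate sums a + a' for a ≤ a' (symmetric, so this suffices):
a = -4: -4+-4=-8, -4+-3=-7, -4+2=-2, -4+11=7
a = -3: -3+-3=-6, -3+2=-1, -3+11=8
a = 2: 2+2=4, 2+11=13
a = 11: 11+11=22
Distinct sums: {-8, -7, -6, -2, -1, 4, 7, 8, 13, 22}
|A + A| = 10

|A + A| = 10


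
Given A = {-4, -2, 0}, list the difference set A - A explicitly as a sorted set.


A - A = {a - a' : a, a' ∈ A}.
Compute a - a' for each ordered pair (a, a'):
a = -4: -4--4=0, -4--2=-2, -4-0=-4
a = -2: -2--4=2, -2--2=0, -2-0=-2
a = 0: 0--4=4, 0--2=2, 0-0=0
Collecting distinct values (and noting 0 appears from a-a):
A - A = {-4, -2, 0, 2, 4}
|A - A| = 5

A - A = {-4, -2, 0, 2, 4}


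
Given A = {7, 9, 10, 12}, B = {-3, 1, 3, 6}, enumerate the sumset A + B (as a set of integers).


A + B = {a + b : a ∈ A, b ∈ B}.
Enumerate all |A|·|B| = 4·4 = 16 pairs (a, b) and collect distinct sums.
a = 7: 7+-3=4, 7+1=8, 7+3=10, 7+6=13
a = 9: 9+-3=6, 9+1=10, 9+3=12, 9+6=15
a = 10: 10+-3=7, 10+1=11, 10+3=13, 10+6=16
a = 12: 12+-3=9, 12+1=13, 12+3=15, 12+6=18
Collecting distinct sums: A + B = {4, 6, 7, 8, 9, 10, 11, 12, 13, 15, 16, 18}
|A + B| = 12

A + B = {4, 6, 7, 8, 9, 10, 11, 12, 13, 15, 16, 18}


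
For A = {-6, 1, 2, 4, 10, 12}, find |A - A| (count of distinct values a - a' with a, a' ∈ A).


A - A = {a - a' : a, a' ∈ A}; |A| = 6.
Bounds: 2|A|-1 ≤ |A - A| ≤ |A|² - |A| + 1, i.e. 11 ≤ |A - A| ≤ 31.
Note: 0 ∈ A - A always (from a - a). The set is symmetric: if d ∈ A - A then -d ∈ A - A.
Enumerate nonzero differences d = a - a' with a > a' (then include -d):
Positive differences: {1, 2, 3, 6, 7, 8, 9, 10, 11, 16, 18}
Full difference set: {0} ∪ (positive diffs) ∪ (negative diffs).
|A - A| = 1 + 2·11 = 23 (matches direct enumeration: 23).

|A - A| = 23


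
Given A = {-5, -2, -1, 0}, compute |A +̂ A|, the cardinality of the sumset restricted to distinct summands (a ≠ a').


Restricted sumset: A +̂ A = {a + a' : a ∈ A, a' ∈ A, a ≠ a'}.
Equivalently, take A + A and drop any sum 2a that is achievable ONLY as a + a for a ∈ A (i.e. sums representable only with equal summands).
Enumerate pairs (a, a') with a < a' (symmetric, so each unordered pair gives one sum; this covers all a ≠ a'):
  -5 + -2 = -7
  -5 + -1 = -6
  -5 + 0 = -5
  -2 + -1 = -3
  -2 + 0 = -2
  -1 + 0 = -1
Collected distinct sums: {-7, -6, -5, -3, -2, -1}
|A +̂ A| = 6
(Reference bound: |A +̂ A| ≥ 2|A| - 3 for |A| ≥ 2, with |A| = 4 giving ≥ 5.)

|A +̂ A| = 6


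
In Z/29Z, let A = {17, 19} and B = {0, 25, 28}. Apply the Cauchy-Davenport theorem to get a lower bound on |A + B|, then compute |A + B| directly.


Cauchy-Davenport: |A + B| ≥ min(p, |A| + |B| - 1) for A, B nonempty in Z/pZ.
|A| = 2, |B| = 3, p = 29.
CD lower bound = min(29, 2 + 3 - 1) = min(29, 4) = 4.
Compute A + B mod 29 directly:
a = 17: 17+0=17, 17+25=13, 17+28=16
a = 19: 19+0=19, 19+25=15, 19+28=18
A + B = {13, 15, 16, 17, 18, 19}, so |A + B| = 6.
Verify: 6 ≥ 4? Yes ✓.

CD lower bound = 4, actual |A + B| = 6.


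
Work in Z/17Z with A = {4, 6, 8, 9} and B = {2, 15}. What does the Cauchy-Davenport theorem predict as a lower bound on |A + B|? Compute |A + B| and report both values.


Cauchy-Davenport: |A + B| ≥ min(p, |A| + |B| - 1) for A, B nonempty in Z/pZ.
|A| = 4, |B| = 2, p = 17.
CD lower bound = min(17, 4 + 2 - 1) = min(17, 5) = 5.
Compute A + B mod 17 directly:
a = 4: 4+2=6, 4+15=2
a = 6: 6+2=8, 6+15=4
a = 8: 8+2=10, 8+15=6
a = 9: 9+2=11, 9+15=7
A + B = {2, 4, 6, 7, 8, 10, 11}, so |A + B| = 7.
Verify: 7 ≥ 5? Yes ✓.

CD lower bound = 5, actual |A + B| = 7.


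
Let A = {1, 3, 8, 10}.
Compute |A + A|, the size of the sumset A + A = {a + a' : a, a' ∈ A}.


A + A = {a + a' : a, a' ∈ A}; |A| = 4.
General bounds: 2|A| - 1 ≤ |A + A| ≤ |A|(|A|+1)/2, i.e. 7 ≤ |A + A| ≤ 10.
Lower bound 2|A|-1 is attained iff A is an arithmetic progression.
Enumerate sums a + a' for a ≤ a' (symmetric, so this suffices):
a = 1: 1+1=2, 1+3=4, 1+8=9, 1+10=11
a = 3: 3+3=6, 3+8=11, 3+10=13
a = 8: 8+8=16, 8+10=18
a = 10: 10+10=20
Distinct sums: {2, 4, 6, 9, 11, 13, 16, 18, 20}
|A + A| = 9

|A + A| = 9


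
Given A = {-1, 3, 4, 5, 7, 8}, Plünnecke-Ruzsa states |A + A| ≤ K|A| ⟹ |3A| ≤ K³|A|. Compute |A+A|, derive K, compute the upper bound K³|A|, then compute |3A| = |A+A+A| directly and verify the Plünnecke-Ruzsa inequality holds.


|A| = 6.
Step 1: Compute A + A by enumerating all 36 pairs.
A + A = {-2, 2, 3, 4, 6, 7, 8, 9, 10, 11, 12, 13, 14, 15, 16}, so |A + A| = 15.
Step 2: Doubling constant K = |A + A|/|A| = 15/6 = 15/6 ≈ 2.5000.
Step 3: Plünnecke-Ruzsa gives |3A| ≤ K³·|A| = (2.5000)³ · 6 ≈ 93.7500.
Step 4: Compute 3A = A + A + A directly by enumerating all triples (a,b,c) ∈ A³; |3A| = 24.
Step 5: Check 24 ≤ 93.7500? Yes ✓.

K = 15/6, Plünnecke-Ruzsa bound K³|A| ≈ 93.7500, |3A| = 24, inequality holds.


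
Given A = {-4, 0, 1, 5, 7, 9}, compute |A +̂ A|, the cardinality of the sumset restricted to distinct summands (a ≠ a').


Restricted sumset: A +̂ A = {a + a' : a ∈ A, a' ∈ A, a ≠ a'}.
Equivalently, take A + A and drop any sum 2a that is achievable ONLY as a + a for a ∈ A (i.e. sums representable only with equal summands).
Enumerate pairs (a, a') with a < a' (symmetric, so each unordered pair gives one sum; this covers all a ≠ a'):
  -4 + 0 = -4
  -4 + 1 = -3
  -4 + 5 = 1
  -4 + 7 = 3
  -4 + 9 = 5
  0 + 1 = 1
  0 + 5 = 5
  0 + 7 = 7
  0 + 9 = 9
  1 + 5 = 6
  1 + 7 = 8
  1 + 9 = 10
  5 + 7 = 12
  5 + 9 = 14
  7 + 9 = 16
Collected distinct sums: {-4, -3, 1, 3, 5, 6, 7, 8, 9, 10, 12, 14, 16}
|A +̂ A| = 13
(Reference bound: |A +̂ A| ≥ 2|A| - 3 for |A| ≥ 2, with |A| = 6 giving ≥ 9.)

|A +̂ A| = 13


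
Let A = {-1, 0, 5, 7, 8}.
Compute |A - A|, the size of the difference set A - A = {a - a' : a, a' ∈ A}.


A - A = {a - a' : a, a' ∈ A}; |A| = 5.
Bounds: 2|A|-1 ≤ |A - A| ≤ |A|² - |A| + 1, i.e. 9 ≤ |A - A| ≤ 21.
Note: 0 ∈ A - A always (from a - a). The set is symmetric: if d ∈ A - A then -d ∈ A - A.
Enumerate nonzero differences d = a - a' with a > a' (then include -d):
Positive differences: {1, 2, 3, 5, 6, 7, 8, 9}
Full difference set: {0} ∪ (positive diffs) ∪ (negative diffs).
|A - A| = 1 + 2·8 = 17 (matches direct enumeration: 17).

|A - A| = 17


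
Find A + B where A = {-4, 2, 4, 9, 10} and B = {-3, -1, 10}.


A + B = {a + b : a ∈ A, b ∈ B}.
Enumerate all |A|·|B| = 5·3 = 15 pairs (a, b) and collect distinct sums.
a = -4: -4+-3=-7, -4+-1=-5, -4+10=6
a = 2: 2+-3=-1, 2+-1=1, 2+10=12
a = 4: 4+-3=1, 4+-1=3, 4+10=14
a = 9: 9+-3=6, 9+-1=8, 9+10=19
a = 10: 10+-3=7, 10+-1=9, 10+10=20
Collecting distinct sums: A + B = {-7, -5, -1, 1, 3, 6, 7, 8, 9, 12, 14, 19, 20}
|A + B| = 13

A + B = {-7, -5, -1, 1, 3, 6, 7, 8, 9, 12, 14, 19, 20}


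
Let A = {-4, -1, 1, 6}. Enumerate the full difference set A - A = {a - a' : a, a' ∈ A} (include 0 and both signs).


A - A = {a - a' : a, a' ∈ A}.
Compute a - a' for each ordered pair (a, a'):
a = -4: -4--4=0, -4--1=-3, -4-1=-5, -4-6=-10
a = -1: -1--4=3, -1--1=0, -1-1=-2, -1-6=-7
a = 1: 1--4=5, 1--1=2, 1-1=0, 1-6=-5
a = 6: 6--4=10, 6--1=7, 6-1=5, 6-6=0
Collecting distinct values (and noting 0 appears from a-a):
A - A = {-10, -7, -5, -3, -2, 0, 2, 3, 5, 7, 10}
|A - A| = 11

A - A = {-10, -7, -5, -3, -2, 0, 2, 3, 5, 7, 10}


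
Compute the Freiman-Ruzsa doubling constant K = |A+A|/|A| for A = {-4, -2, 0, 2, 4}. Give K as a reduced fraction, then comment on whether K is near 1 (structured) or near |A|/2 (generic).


|A| = 5.
Compute A + A by enumerating all 25 pairs.
A + A = {-8, -6, -4, -2, 0, 2, 4, 6, 8}, so |A + A| = 9.
K = |A + A| / |A| = 9/5 (already in lowest terms) ≈ 1.8000.
Reference: AP of size 5 gives K = 9/5 ≈ 1.8000; a fully generic set of size 5 gives K ≈ 3.0000.

|A| = 5, |A + A| = 9, K = 9/5.


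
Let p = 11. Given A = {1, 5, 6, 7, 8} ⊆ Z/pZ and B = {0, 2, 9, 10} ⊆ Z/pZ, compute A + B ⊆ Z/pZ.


Work in Z/11Z: reduce every sum a + b modulo 11.
Enumerate all 20 pairs:
a = 1: 1+0=1, 1+2=3, 1+9=10, 1+10=0
a = 5: 5+0=5, 5+2=7, 5+9=3, 5+10=4
a = 6: 6+0=6, 6+2=8, 6+9=4, 6+10=5
a = 7: 7+0=7, 7+2=9, 7+9=5, 7+10=6
a = 8: 8+0=8, 8+2=10, 8+9=6, 8+10=7
Distinct residues collected: {0, 1, 3, 4, 5, 6, 7, 8, 9, 10}
|A + B| = 10 (out of 11 total residues).

A + B = {0, 1, 3, 4, 5, 6, 7, 8, 9, 10}


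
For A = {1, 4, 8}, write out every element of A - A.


A - A = {a - a' : a, a' ∈ A}.
Compute a - a' for each ordered pair (a, a'):
a = 1: 1-1=0, 1-4=-3, 1-8=-7
a = 4: 4-1=3, 4-4=0, 4-8=-4
a = 8: 8-1=7, 8-4=4, 8-8=0
Collecting distinct values (and noting 0 appears from a-a):
A - A = {-7, -4, -3, 0, 3, 4, 7}
|A - A| = 7

A - A = {-7, -4, -3, 0, 3, 4, 7}


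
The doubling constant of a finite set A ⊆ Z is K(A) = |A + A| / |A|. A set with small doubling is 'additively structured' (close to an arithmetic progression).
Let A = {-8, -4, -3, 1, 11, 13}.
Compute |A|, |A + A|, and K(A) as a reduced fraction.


|A| = 6.
Compute A + A by enumerating all 36 pairs.
A + A = {-16, -12, -11, -8, -7, -6, -3, -2, 2, 3, 5, 7, 8, 9, 10, 12, 14, 22, 24, 26}, so |A + A| = 20.
K = |A + A| / |A| = 20/6 = 10/3 ≈ 3.3333.
Reference: AP of size 6 gives K = 11/6 ≈ 1.8333; a fully generic set of size 6 gives K ≈ 3.5000.

|A| = 6, |A + A| = 20, K = 20/6 = 10/3.


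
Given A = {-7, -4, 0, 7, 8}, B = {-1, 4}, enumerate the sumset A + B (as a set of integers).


A + B = {a + b : a ∈ A, b ∈ B}.
Enumerate all |A|·|B| = 5·2 = 10 pairs (a, b) and collect distinct sums.
a = -7: -7+-1=-8, -7+4=-3
a = -4: -4+-1=-5, -4+4=0
a = 0: 0+-1=-1, 0+4=4
a = 7: 7+-1=6, 7+4=11
a = 8: 8+-1=7, 8+4=12
Collecting distinct sums: A + B = {-8, -5, -3, -1, 0, 4, 6, 7, 11, 12}
|A + B| = 10

A + B = {-8, -5, -3, -1, 0, 4, 6, 7, 11, 12}


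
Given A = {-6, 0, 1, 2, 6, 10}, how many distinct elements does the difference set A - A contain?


A - A = {a - a' : a, a' ∈ A}; |A| = 6.
Bounds: 2|A|-1 ≤ |A - A| ≤ |A|² - |A| + 1, i.e. 11 ≤ |A - A| ≤ 31.
Note: 0 ∈ A - A always (from a - a). The set is symmetric: if d ∈ A - A then -d ∈ A - A.
Enumerate nonzero differences d = a - a' with a > a' (then include -d):
Positive differences: {1, 2, 4, 5, 6, 7, 8, 9, 10, 12, 16}
Full difference set: {0} ∪ (positive diffs) ∪ (negative diffs).
|A - A| = 1 + 2·11 = 23 (matches direct enumeration: 23).

|A - A| = 23
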